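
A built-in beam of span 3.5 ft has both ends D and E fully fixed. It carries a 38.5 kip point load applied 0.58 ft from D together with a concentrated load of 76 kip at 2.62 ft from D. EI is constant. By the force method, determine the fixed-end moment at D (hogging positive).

M_D = 28.13 kip·ft

Release both end moments; the primary structure is a simply-supported span DE with redundants M_D and M_E.
On the primary (simply-supported) span, the end slopes from the loading are:
  at D: point load 38.5 at a = 0.58: Pab(L + b)/(6LEI) = 19.93/EI
  at E: point load 38.5 at a = 0.58: Pab(L + a)/(6LEI) = 12.67/EI
  at D: point load 76 at a = 2.62: Pab(L + b)/(6LEI) = 36.55/EI
  at E: point load 76 at a = 2.62: Pab(L + a)/(6LEI) = 51.07/EI
  θ_D0 = 56.48/EI,  θ_E0 = 63.73/EI
Flexibility coefficients: a unit moment at one end gives L/(3EI) there and L/(6EI) at the far end, so f₁₁ = f₂₂ = 1.167/EI and f₁₂ = f₂₁ = 0.5833/EI.
Compatibility — zero rotation at each built-in end:
  1.167 M_D + 0.5833 M_E = 56.48
  0.5833 M_D + 1.167 M_E = 63.73
Solving the pair gives M_D = 28.13 kip·ft and M_E = 40.56 kip·ft (hogging).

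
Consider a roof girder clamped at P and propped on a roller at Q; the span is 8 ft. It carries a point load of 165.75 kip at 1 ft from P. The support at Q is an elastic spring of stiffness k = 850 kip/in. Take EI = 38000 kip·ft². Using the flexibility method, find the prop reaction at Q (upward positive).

Remove the prop at Q; the released (primary) structure is a cantilever built in at P.
Downward deflection at the released point Q due to the loads:
  point load 165.75 at a = 1: Pa²(3L − a)/(6EI) = 635.4/EI
Flexibility coefficient — unit upward force at Q: δ_{QQ} = L³/(3EI) = 170.7/EI.
With EI = 38000 kip·ft²: δ_0 = 0.01672 ft and δ_{QQ} = 0.004491 ft/kip.
Compatibility — the spring shortens by R_Q/k under the reaction it provides: δ_0 − R_Q·δ_{QQ} = R_Q/k. With 1/k = 1/(850×12) ft/kip = 0.000098 ft/kip, R_Q = δ_0 / (δ_{QQ} + 1/k) = 0.01672 / (0.004491 + 0.000098) = 3.643 kip.

R_Q = 3.643 kip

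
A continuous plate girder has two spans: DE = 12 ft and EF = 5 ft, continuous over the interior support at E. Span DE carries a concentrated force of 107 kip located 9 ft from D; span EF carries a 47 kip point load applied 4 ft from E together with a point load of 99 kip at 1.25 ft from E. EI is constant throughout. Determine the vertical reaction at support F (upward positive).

Insert a hinge at E; M_E is the redundant, and each span becomes simply supported.
Rotations at E on the released spans (each span's end-slope, ×1/EI):
  span DE: point load 107 at a = 9: Pab(L + a)/(6LEI) = 842.6/EI
  span EF: point load 47 at a = 4: Pab(L + b)/(6LEI) = 37.6/EI
  span EF: point load 99 at a = 1.25: Pab(L + b)/(6LEI) = 135.4/EI
  relative rotation θ_0 = (842.6 + 173)/EI = 1016/EI
A unit hogging moment at E produces rotation L₁/(3EI) + L₂/(3EI) = 5.667/EI.
Slope continuity at E: θ_0 = M_E·5.667/EI, so M_E = 1016/5.667 = 179.2 kip·ft (hogging).
Span EF, ΣM about F: R_E^{EF}·5 = 418.2 + 179.2, so R_E^{EF} = 119.5 kip and R_F = 146 − 119.5 = 26.51 kip.

R_F = 26.51 kip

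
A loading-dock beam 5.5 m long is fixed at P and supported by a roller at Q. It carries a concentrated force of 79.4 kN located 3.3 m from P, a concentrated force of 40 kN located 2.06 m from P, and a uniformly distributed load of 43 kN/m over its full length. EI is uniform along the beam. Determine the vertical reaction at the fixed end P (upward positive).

Choose R_Q as the redundant. The primary structure is the cantilever fixed at P.
Deflection at Q on the released cantilever, summing each load's contribution:
  point load 79.4 at a = 3.3: Pa²(3L − a)/(6EI) = 1902/EI
  point load 40 at a = 2.06: Pa²(3L − a)/(6EI) = 408.5/EI
  UDL 43: wL⁴/(8EI) = 4918/EI
  δ_0 = 7229/EI
Tip deflection under a unit load at Q: L³/(3EI) = 55.46/EI.
Compatibility at Q: δ_0 − R_Q·δ_{QQ} = 0, so R_Q = 7229/55.46 = 130.4 kN.
Vertical equilibrium: R_P = ΣP − R_Q = 355.9 − 130.4 = 225.5 kN.

R_P = 225.5 kN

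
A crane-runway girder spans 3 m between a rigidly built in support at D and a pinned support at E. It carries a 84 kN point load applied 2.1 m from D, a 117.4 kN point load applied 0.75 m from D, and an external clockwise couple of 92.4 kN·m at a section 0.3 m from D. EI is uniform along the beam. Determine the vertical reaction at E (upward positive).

Take the reaction at E as the redundant and release it; the primary structure is a cantilever fixed at D.
Primary-structure tip deflection at E by superposition:
  point load 84 at a = 2.1: Pa²(3L − a)/(6EI) = 426/EI
  point load 117.4 at a = 0.75: Pa²(3L − a)/(6EI) = 90.8/EI
  clockwise couple 92.4 at a = 0.3: M₀a(2L − a)/(2EI) = 79/EI
  δ_0 = 595.8/EI
Flexibility coefficient — unit upward force at E: δ_{EE} = L³/(3EI) = 9/EI.
Compatibility at E: δ_0 − R_E·δ_{EE} = 0, so R_E = 595.8/9 = 66.2 kN.

R_E = 66.2 kN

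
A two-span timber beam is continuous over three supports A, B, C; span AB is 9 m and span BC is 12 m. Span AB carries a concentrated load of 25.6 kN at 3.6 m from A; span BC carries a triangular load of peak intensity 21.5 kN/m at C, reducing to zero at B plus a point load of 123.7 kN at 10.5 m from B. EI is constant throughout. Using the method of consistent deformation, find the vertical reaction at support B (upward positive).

R_B = 102.1 kN

Insert a hinge at B; M_B is the redundant, and each span becomes simply supported.
Rotations at B on the released spans (each span's end-slope, ×1/EI):
  span AB: point load 25.6 at a = 3.6: Pab(L + a)/(6LEI) = 116.1/EI
  span BC: triangular load, peak 21.5: 7w₀L³/(360EI) = 722.4/EI
  span BC: point load 123.7 at a = 10.5: Pab(L + b)/(6LEI) = 365.3/EI
  relative rotation θ_0 = (116.1 + 1088)/EI = 1204/EI
A unit hogging moment at B produces rotation L₁/(3EI) + L₂/(3EI) = 7/EI.
Slope continuity at B: θ_0 = M_B·7/EI, so M_B = 1204/7 = 172 kN·m (hogging).
Span AB, ΣM about A with M_B applied at B: R_B^{AB}·9 = 92.16 + 172, so R_B^{AB} = 29.35 kN and R_A = 25.6 − 29.35 = -3.748 kN.
Span BC, ΣM about C: R_B^{BC}·12 = 701.5 + 172, so R_B^{BC} = 72.79 kN and R_C = 252.7 − 72.79 = 179.9 kN.
R_B = 29.35 + 72.79 = 102.1 kN.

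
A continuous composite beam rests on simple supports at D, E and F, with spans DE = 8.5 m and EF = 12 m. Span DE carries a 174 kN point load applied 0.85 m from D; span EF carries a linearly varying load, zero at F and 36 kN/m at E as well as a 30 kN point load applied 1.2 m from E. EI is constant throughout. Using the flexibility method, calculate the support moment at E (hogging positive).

M_E = 250.7 kN·m

Take M_E as the redundant. Released structure: two simple spans DE and EF with a hinge at E.
End slopes at the hinge E, treating each span as simply supported:
  span DE: point load 174 at a = 0.85: Pab(L + a)/(6LEI) = 207.4/EI
  span EF: triangular load, peak 36: w₀L³/(45EI) = 1382/EI
  span EF: point load 30 at a = 1.2: Pab(L + b)/(6LEI) = 123.1/EI
  relative rotation θ_0 = (207.4 + 1506)/EI = 1713/EI
A unit hogging moment at E produces rotation L₁/(3EI) + L₂/(3EI) = 6.833/EI.
Compatibility: M_E·(L₁+L₂)/(3EI) = θ_0, giving M_E = 250.7 kN·m (hogging).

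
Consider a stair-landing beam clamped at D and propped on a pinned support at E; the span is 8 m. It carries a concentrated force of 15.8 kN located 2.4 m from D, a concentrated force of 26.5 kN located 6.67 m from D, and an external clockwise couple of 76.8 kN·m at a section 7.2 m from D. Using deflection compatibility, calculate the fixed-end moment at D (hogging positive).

Take the reaction at E as the redundant and release it; the primary structure is a cantilever fixed at D.
Downward deflection at the released point E due to the loads:
  point load 15.8 at a = 2.4: Pa²(3L − a)/(6EI) = 327.6/EI
  point load 26.5 at a = 6.67: Pa²(3L − a)/(6EI) = 3405/EI
  clockwise couple 76.8 at a = 7.2: M₀a(2L − a)/(2EI) = 2433/EI
  δ_0 = 6166/EI
Flexibility coefficient — unit upward force at E: δ_{EE} = L³/(3EI) = 170.7/EI.
Compatibility at E: δ_0 − R_E·δ_{EE} = 0, so R_E = 6166/170.7 = 36.13 kN.
Moment equilibrium about D: M_D = Σ(load moments about D) − R_E·L = 291.5 − 36.13×8 = 2.45 kN·m.

M_D = 2.45 kN·m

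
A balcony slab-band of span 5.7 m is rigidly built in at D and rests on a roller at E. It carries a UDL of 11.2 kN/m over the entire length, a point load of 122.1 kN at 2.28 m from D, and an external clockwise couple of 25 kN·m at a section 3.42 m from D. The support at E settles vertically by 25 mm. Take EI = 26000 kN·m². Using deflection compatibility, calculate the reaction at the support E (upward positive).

Take the reaction at E as the redundant and release it; the primary structure is a cantilever fixed at D.
Deflection at E on the released cantilever, summing each load's contribution:
  UDL 11.2: wL⁴/(8EI) = 1478/EI
  point load 122.1 at a = 2.28: Pa²(3L − a)/(6EI) = 1568/EI
  clockwise couple 25 at a = 3.42: M₀a(2L − a)/(2EI) = 341.1/EI
  δ_0 = 3387/EI
Flexibility coefficient — unit upward force at E: δ_{EE} = L³/(3EI) = 61.73/EI.
With EI = 26000 kN·m²: δ_0 = 0.13026 m and δ_{EE} = 0.002374 m/kN.
Compatibility — the beam at E must follow the support down by 0.025 m: δ_0 − R_E·δ_{EE} = 0.025, so R_E = (0.13026 − 0.025)/0.002374 = 44.33 kN.

R_E = 44.33 kN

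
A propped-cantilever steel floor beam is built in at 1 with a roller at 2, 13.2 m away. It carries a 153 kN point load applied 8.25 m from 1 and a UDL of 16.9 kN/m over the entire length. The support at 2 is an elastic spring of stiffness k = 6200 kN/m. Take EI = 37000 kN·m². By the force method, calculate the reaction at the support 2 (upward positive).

R_2 = 153.4 kN

Take the reaction at 2 as the redundant and release it; the primary structure is a cantilever fixed at 1.
Downward deflection at the released point 2 due to the loads:
  point load 153 at a = 8.25: Pa²(3L − a)/(6EI) = 54411/EI
  UDL 16.9: wL⁴/(8EI) = 64135/EI
  δ_0 = 118545/EI
Flexibility coefficient — unit upward force at 2: δ_{22} = L³/(3EI) = 766.7/EI.
With EI = 37000 kN·m²: δ_0 = 3.2039 m and δ_{22} = 0.02072 m/kN.
Compatibility — the spring shortens by R_2/k under the reaction it provides: δ_0 − R_2·δ_{22} = R_2/k. With 1/k = 0.000161 m/kN, R_2 = δ_0 / (δ_{22} + 1/k) = 3.2039 / (0.02072 + 0.000161) = 153.4 kN.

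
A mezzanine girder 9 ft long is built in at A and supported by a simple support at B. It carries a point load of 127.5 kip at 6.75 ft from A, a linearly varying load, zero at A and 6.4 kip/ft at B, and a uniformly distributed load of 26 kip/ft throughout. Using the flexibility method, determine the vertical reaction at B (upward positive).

Release the roller at B. Primary structure: cantilever fixed at A.
Downward deflection at the released point B due to the loads:
  point load 127.5 at a = 6.75: Pa²(3L − a)/(6EI) = 19606/EI
  triangular load, peak 6.4 at the free end: 11w₀L⁴/(120EI) = 3849/EI
  UDL 26: wL⁴/(8EI) = 21323/EI
  δ_0 = 44778/EI
Flexibility coefficient — unit upward force at B: δ_{BB} = L³/(3EI) = 243/EI.
The prop prevents deflection at B: R_B = δ_0/δ_{BB} = 44778/243 = 184.3 kip.

R_B = 184.3 kip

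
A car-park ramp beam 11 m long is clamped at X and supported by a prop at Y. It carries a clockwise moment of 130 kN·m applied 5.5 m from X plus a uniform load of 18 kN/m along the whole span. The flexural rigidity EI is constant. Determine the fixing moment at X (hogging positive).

Release the roller at Y. Primary structure: cantilever fixed at X.
Deflection at Y on the released cantilever, summing each load's contribution:
  clockwise couple 130 at a = 5.5: M₀a(2L − a)/(2EI) = 5899/EI
  UDL 18: wL⁴/(8EI) = 32942/EI
  δ_0 = 38841/EI
Tip deflection under a unit load at Y: L³/(3EI) = 443.7/EI.
The prop prevents deflection at Y: R_Y = δ_0/δ_{YY} = 38841/443.7 = 87.55 kN.
Moment equilibrium about X: M_X = Σ(load moments about X) − R_Y·L = 1219 − 87.55×11 = 256 kN·m.

M_X = 256 kN·m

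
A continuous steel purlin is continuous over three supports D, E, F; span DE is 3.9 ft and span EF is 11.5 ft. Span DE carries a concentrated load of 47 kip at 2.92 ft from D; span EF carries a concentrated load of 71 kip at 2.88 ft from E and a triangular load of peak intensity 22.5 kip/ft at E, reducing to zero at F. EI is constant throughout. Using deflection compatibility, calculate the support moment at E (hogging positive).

M_E = 255.9 kip·ft

Release continuity at E by inserting a hinge; the redundant is the internal moment M_E. The primary structure is two simply-supported spans DE and EF.
Discontinuity in slope at E on the released structure — sum the simple-span end rotations:
  span DE: point load 47 at a = 2.92: Pab(L + a)/(6LEI) = 39.2/EI
  span EF: point load 71 at a = 2.88: Pab(L + b)/(6LEI) = 514/EI
  span EF: triangular load, peak 22.5: w₀L³/(45EI) = 760.4/EI
  relative rotation θ_0 = (39.2 + 1274)/EI = 1314/EI
A unit hogging moment at E produces rotation L₁/(3EI) + L₂/(3EI) = 5.133/EI.
Compatibility: M_E·(L₁+L₂)/(3EI) = θ_0, giving M_E = 255.9 kip·ft (hogging).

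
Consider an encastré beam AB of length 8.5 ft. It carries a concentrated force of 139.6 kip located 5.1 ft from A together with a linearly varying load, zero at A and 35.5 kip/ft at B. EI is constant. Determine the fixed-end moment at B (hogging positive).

M_B = 299.1 kip·ft

Take the two fixed-end moments M_A, M_B as redundants; the released structure is the simple span AB.
Simple-span end rotations at A and B under the given loads:
  at A: point load 139.6 at a = 5.1: Pab(L + b)/(6LEI) = 564.8/EI
  at B: point load 139.6 at a = 5.1: Pab(L + a)/(6LEI) = 645.5/EI
  at A: triangular load, peak 35.5: 7w₀L³/(360EI) = 423.9/EI
  at B: triangular load, peak 35.5: w₀L³/(45EI) = 484.5/EI
  θ_A0 = 988.7/EI,  θ_B0 = 1130/EI
Flexibility coefficients: a unit moment at one end gives L/(3EI) there and L/(6EI) at the far end, so f₁₁ = f₂₂ = 2.833/EI and f₁₂ = f₂₁ = 1.417/EI.
Compatibility — zero rotation at each built-in end:
  2.833 M_A + 1.417 M_B = 988.7
  1.417 M_A + 2.833 M_B = 1130
Solving the pair gives M_A = 199.4 kip·ft and M_B = 299.1 kip·ft (hogging).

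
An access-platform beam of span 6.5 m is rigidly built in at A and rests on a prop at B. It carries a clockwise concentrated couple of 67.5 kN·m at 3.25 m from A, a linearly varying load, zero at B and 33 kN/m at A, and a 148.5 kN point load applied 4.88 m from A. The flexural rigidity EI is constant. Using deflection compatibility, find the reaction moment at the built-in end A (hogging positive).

M_A = 197.3 kN·m

Choose R_B as the redundant. The primary structure is the cantilever fixed at A.
Primary-structure tip deflection at B by superposition:
  clockwise couple 67.5 at a = 3.25: M₀a(2L − a)/(2EI) = 1069/EI
  triangular load, peak 33 at the fixed end: w₀L⁴/(30EI) = 1964/EI
  point load 148.5 at a = 4.88: Pa²(3L − a)/(6EI) = 8617/EI
  δ_0 = 11650/EI
Flexibility coefficient — unit upward force at B: δ_{BB} = L³/(3EI) = 91.54/EI.
The prop prevents deflection at B: R_B = δ_0/δ_{BB} = 11650/91.54 = 127.3 kN.
Moment equilibrium about A: M_A = Σ(load moments about A) − R_B·L = 1025 − 127.3×6.5 = 197.3 kN·m.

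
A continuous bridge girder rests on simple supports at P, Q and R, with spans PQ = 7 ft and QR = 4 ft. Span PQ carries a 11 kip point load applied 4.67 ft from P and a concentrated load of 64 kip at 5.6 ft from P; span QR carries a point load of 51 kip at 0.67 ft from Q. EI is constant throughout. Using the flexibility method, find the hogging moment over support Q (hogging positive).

Insert a hinge at Q; M_Q is the redundant, and each span becomes simply supported.
End slopes at the hinge Q, treating each span as simply supported:
  span PQ: point load 11 at a = 4.67: Pab(L + a)/(6LEI) = 33.26/EI
  span PQ: point load 64 at a = 5.6: Pab(L + a)/(6LEI) = 150.5/EI
  span QR: point load 51 at a = 0.67: Pab(L + b)/(6LEI) = 34.75/EI
  relative rotation θ_0 = (183.8 + 34.75)/EI = 218.5/EI
A unit hogging moment at Q produces rotation L₁/(3EI) + L₂/(3EI) = 3.667/EI.
Slope continuity at Q: θ_0 = M_Q·3.667/EI, so M_Q = 218.5/3.667 = 59.6 kip·ft (hogging).

M_Q = 59.6 kip·ft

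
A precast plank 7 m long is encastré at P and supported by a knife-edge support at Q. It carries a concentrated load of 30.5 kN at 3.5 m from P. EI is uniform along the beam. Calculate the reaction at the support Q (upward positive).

R_Q = 9.531 kN

Release the roller at Q. Primary structure: cantilever fixed at P.
Deflection at Q on the released cantilever, summing each load's contribution:
  point load 30.5 at a = 3.5: Pa²(3L − a)/(6EI) = 1090/EI
Tip deflection under a unit load at Q: L³/(3EI) = 114.3/EI.
Compatibility at Q: δ_0 − R_Q·δ_{QQ} = 0, so R_Q = 1090/114.3 = 9.531 kN.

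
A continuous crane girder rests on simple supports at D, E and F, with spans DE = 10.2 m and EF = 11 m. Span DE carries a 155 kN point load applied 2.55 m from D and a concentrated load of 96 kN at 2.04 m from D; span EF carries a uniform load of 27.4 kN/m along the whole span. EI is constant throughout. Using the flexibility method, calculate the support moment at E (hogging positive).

Release continuity at E by inserting a hinge; the redundant is the internal moment M_E. The primary structure is two simply-supported spans DE and EF.
Discontinuity in slope at E on the released structure — sum the simple-span end rotations:
  span DE: point load 155 at a = 2.55: Pab(L + a)/(6LEI) = 629.9/EI
  span DE: point load 96 at a = 2.04: Pab(L + a)/(6LEI) = 319.6/EI
  span EF: UDL 27.4: wL³/(24EI) = 1520/EI
  relative rotation θ_0 = (949.5 + 1520)/EI = 2469/EI
A unit hogging moment at E produces rotation L₁/(3EI) + L₂/(3EI) = 7.067/EI.
Slope continuity at E: θ_0 = M_E·7.067/EI, so M_E = 2469/7.067 = 349.4 kN·m (hogging).

M_E = 349.4 kN·m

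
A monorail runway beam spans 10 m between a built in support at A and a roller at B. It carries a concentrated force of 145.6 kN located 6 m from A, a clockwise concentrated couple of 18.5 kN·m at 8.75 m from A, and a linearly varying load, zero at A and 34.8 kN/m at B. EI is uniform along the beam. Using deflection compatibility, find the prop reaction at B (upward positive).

R_B = 161.3 kN

Remove the prop at B; the released (primary) structure is a cantilever built in at A.
Primary-structure tip deflection at B by superposition:
  point load 145.6 at a = 6: Pa²(3L − a)/(6EI) = 20966/EI
  clockwise couple 18.5 at a = 8.75: M₀a(2L − a)/(2EI) = 910.5/EI
  triangular load, peak 34.8 at the free end: 11w₀L⁴/(120EI) = 31900/EI
  δ_0 = 53777/EI
Flexibility coefficient — unit upward force at B: δ_{BB} = L³/(3EI) = 333.3/EI.
Compatibility at B: δ_0 − R_B·δ_{BB} = 0, so R_B = 53777/333.3 = 161.3 kN.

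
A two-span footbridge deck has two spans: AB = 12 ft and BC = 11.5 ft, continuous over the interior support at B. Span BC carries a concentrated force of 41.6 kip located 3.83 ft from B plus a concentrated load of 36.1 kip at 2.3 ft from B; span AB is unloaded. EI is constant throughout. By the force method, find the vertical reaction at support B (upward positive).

Release continuity at B by inserting a hinge; the redundant is the internal moment M_B. The primary structure is two simply-supported spans AB and BC.
Rotations at B on the released spans (each span's end-slope, ×1/EI):
  span BC: point load 41.6 at a = 3.83: Pab(L + b)/(6LEI) = 339.5/EI
  span BC: point load 36.1 at a = 2.3: Pab(L + b)/(6LEI) = 229.2/EI
  relative rotation θ_0 = (0 + 568.7)/EI = 568.7/EI
A unit hogging moment at B produces rotation L₁/(3EI) + L₂/(3EI) = 7.833/EI.
Compatibility: M_B·(L₁+L₂)/(3EI) = θ_0, giving M_B = 72.6 kip·ft (hogging).
Span AB, ΣM about A with M_B applied at B: R_B^{AB}·12 = 0 + 72.6, so R_B^{AB} = 6.05 kip and R_A = 0 − 6.05 = -6.05 kip.
Span BC, ΣM about C: R_B^{BC}·11.5 = 651.2 + 72.6, so R_B^{BC} = 62.94 kip and R_C = 77.7 − 62.94 = 14.76 kip.
R_B = 6.05 + 62.94 = 68.99 kip.

R_B = 68.99 kip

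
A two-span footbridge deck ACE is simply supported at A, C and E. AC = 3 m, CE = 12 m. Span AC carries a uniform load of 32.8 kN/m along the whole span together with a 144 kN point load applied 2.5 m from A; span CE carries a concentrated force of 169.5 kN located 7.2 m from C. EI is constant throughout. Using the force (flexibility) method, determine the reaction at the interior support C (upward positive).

Take M_C as the redundant. Released structure: two simple spans AC and CE with a hinge at C.
Rotations at C on the released spans (each span's end-slope, ×1/EI):
  span AC: UDL 32.8: wL³/(24EI) = 36.9/EI
  span AC: point load 144 at a = 2.5: Pab(L + a)/(6LEI) = 55/EI
  span CE: point load 169.5 at a = 7.2: Pab(L + b)/(6LEI) = 1367/EI
  relative rotation θ_0 = (91.9 + 1367)/EI = 1459/EI
A unit hogging moment at C produces rotation L₁/(3EI) + L₂/(3EI) = 5/EI.
Compatibility: M_C·(L₁+L₂)/(3EI) = θ_0, giving M_C = 291.7 kN·m (hogging).
Span AC, ΣM about A with M_C applied at C: R_C^{AC}·3 = 507.6 + 291.7, so R_C^{AC} = 266.4 kN and R_A = 242.4 − 266.4 = -24.05 kN.
Span CE, ΣM about E: R_C^{CE}·12 = 813.6 + 291.7, so R_C^{CE} = 92.11 kN and R_E = 169.5 − 92.11 = 77.39 kN.
R_C = 266.4 + 92.11 = 358.6 kN.

R_C = 358.6 kN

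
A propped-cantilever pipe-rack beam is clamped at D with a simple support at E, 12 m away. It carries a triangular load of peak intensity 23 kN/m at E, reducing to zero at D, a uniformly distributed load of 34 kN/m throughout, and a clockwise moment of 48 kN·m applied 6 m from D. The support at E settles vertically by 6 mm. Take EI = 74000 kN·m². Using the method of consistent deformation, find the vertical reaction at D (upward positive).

R_D = 313.4 kN

Remove the prop at E; the released (primary) structure is a cantilever built in at D.
Primary-structure tip deflection at E by superposition:
  triangular load, peak 23 at the free end: 11w₀L⁴/(120EI) = 43718/EI
  UDL 34: wL⁴/(8EI) = 88128/EI
  clockwise couple 48 at a = 6: M₀a(2L − a)/(2EI) = 2592/EI
  δ_0 = 134438/EI
Tip deflection under a unit load at E: L³/(3EI) = 576/EI.
With EI = 74000 kN·m²: δ_0 = 1.8167 m and δ_{EE} = 0.007784 m/kN.
Compatibility — the beam at E must follow the support down by 0.006 m: δ_0 − R_E·δ_{EE} = 0.006, so R_E = (1.8167 − 0.006)/0.007784 = 232.6 kN.
Vertical equilibrium: R_D = ΣP − R_E = 546 − 232.6 = 313.4 kN.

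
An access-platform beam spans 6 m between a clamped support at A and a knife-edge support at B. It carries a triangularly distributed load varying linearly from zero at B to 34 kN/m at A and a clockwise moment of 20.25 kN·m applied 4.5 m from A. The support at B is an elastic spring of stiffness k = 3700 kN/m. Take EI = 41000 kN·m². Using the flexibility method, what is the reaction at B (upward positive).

Choose R_B as the redundant. The primary structure is the cantilever fixed at A.
Primary-structure tip deflection at B by superposition:
  triangular load, peak 34 at the fixed end: w₀L⁴/(30EI) = 1469/EI
  clockwise couple 20.25 at a = 4.5: M₀a(2L − a)/(2EI) = 341.7/EI
  δ_0 = 1811/EI
Flexibility coefficient — unit upward force at B: δ_{BB} = L³/(3EI) = 72/EI.
With EI = 41000 kN·m²: δ_0 = 0.044159 m and δ_{BB} = 0.001756 m/kN.
Compatibility — the spring shortens by R_B/k under the reaction it provides: δ_0 − R_B·δ_{BB} = R_B/k. With 1/k = 0.00027 m/kN, R_B = δ_0 / (δ_{BB} + 1/k) = 0.044159 / (0.001756 + 0.00027) = 21.79 kN.

R_B = 21.79 kN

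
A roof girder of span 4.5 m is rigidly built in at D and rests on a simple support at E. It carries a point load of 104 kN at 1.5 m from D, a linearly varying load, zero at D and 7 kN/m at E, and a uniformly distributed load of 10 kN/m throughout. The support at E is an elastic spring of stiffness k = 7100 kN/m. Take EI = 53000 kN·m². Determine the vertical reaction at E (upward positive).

R_E = 32.87 kN

Choose R_E as the redundant. The primary structure is the cantilever fixed at D.
Free-end deflection of the primary structure under the applied loading (downward +):
  point load 104 at a = 1.5: Pa²(3L − a)/(6EI) = 468/EI
  triangular load, peak 7 at the free end: 11w₀L⁴/(120EI) = 263.1/EI
  UDL 10: wL⁴/(8EI) = 512.6/EI
  δ_0 = 1244/EI
Flexibility coefficient — unit upward force at E: δ_{EE} = L³/(3EI) = 30.38/EI.
With EI = 53000 kN·m²: δ_0 = 0.023466 m and δ_{EE} = 0.000573 m/kN.
Compatibility — the spring shortens by R_E/k under the reaction it provides: δ_0 − R_E·δ_{EE} = R_E/k. With 1/k = 0.000141 m/kN, R_E = δ_0 / (δ_{EE} + 1/k) = 0.023466 / (0.000573 + 0.000141) = 32.87 kN.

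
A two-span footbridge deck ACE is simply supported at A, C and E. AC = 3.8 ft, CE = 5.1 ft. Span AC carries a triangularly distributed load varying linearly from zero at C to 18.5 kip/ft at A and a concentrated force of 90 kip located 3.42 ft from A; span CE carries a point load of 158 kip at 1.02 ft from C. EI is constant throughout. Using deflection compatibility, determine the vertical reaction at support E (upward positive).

R_E = 14.81 kip

Release continuity at C by inserting a hinge; the redundant is the internal moment M_C. The primary structure is two simply-supported spans AC and CE.
Rotations at C on the released spans (each span's end-slope, ×1/EI):
  span AC: triangular load, peak 18.5: 7w₀L³/(360EI) = 19.74/EI
  span AC: point load 90 at a = 3.42: Pab(L + a)/(6LEI) = 37.04/EI
  span CE: point load 158 at a = 1.02: Pab(L + b)/(6LEI) = 197.3/EI
  relative rotation θ_0 = (56.78 + 197.3)/EI = 254/EI
A unit hogging moment at C produces rotation L₁/(3EI) + L₂/(3EI) = 2.967/EI.
Compatibility: M_C·(L₁+L₂)/(3EI) = θ_0, giving M_C = 85.63 kip·ft (hogging).
Span CE, ΣM about E: R_C^{CE}·5.1 = 644.6 + 85.63, so R_C^{CE} = 143.2 kip and R_E = 158 − 143.2 = 14.81 kip.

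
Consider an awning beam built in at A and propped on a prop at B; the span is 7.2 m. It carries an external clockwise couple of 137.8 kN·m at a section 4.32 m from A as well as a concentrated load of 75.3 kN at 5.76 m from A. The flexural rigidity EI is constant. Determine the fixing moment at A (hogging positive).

Release the roller at B. Primary structure: cantilever fixed at A.
Downward deflection at the released point B due to the loads:
  clockwise couple 137.8 at a = 4.32: M₀a(2L − a)/(2EI) = 3000/EI
  point load 75.3 at a = 5.76: Pa²(3L − a)/(6EI) = 6595/EI
  δ_0 = 9596/EI
Tip deflection under a unit load at B: L³/(3EI) = 124.4/EI.
The prop prevents deflection at B: R_B = δ_0/δ_{BB} = 9596/124.4 = 77.13 kN.
Moment equilibrium about A: M_A = Σ(load moments about A) − R_B·L = 571.5 − 77.13×7.2 = 16.22 kN·m.

M_A = 16.22 kN·m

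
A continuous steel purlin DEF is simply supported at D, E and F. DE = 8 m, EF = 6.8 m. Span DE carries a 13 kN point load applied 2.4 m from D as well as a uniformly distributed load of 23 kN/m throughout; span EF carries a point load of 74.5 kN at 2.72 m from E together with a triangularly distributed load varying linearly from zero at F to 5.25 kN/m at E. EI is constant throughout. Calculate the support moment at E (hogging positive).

M_E = 159.3 kN·m

Insert a hinge at E; M_E is the redundant, and each span becomes simply supported.
Rotations at E on the released spans (each span's end-slope, ×1/EI):
  span DE: point load 13 at a = 2.4: Pab(L + a)/(6LEI) = 37.86/EI
  span DE: UDL 23: wL³/(24EI) = 490.7/EI
  span EF: point load 74.5 at a = 2.72: Pab(L + b)/(6LEI) = 220.5/EI
  span EF: triangular load, peak 5.25: w₀L³/(45EI) = 36.68/EI
  relative rotation θ_0 = (528.5 + 257.2)/EI = 785.7/EI
A unit hogging moment at E produces rotation L₁/(3EI) + L₂/(3EI) = 4.933/EI.
Slope continuity at E: θ_0 = M_E·4.933/EI, so M_E = 785.7/4.933 = 159.3 kN·m (hogging).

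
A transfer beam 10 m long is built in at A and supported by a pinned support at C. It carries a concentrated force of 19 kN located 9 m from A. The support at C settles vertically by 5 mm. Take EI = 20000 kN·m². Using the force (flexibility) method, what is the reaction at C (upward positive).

Choose R_C as the redundant. The primary structure is the cantilever fixed at A.
Primary-structure tip deflection at C by superposition:
  point load 19 at a = 9: Pa²(3L − a)/(6EI) = 5386/EI
Flexibility coefficient — unit upward force at C: δ_{CC} = L³/(3EI) = 333.3/EI.
With EI = 20000 kN·m²: δ_0 = 0.26932 m and δ_{CC} = 0.016667 m/kN.
Compatibility — the beam at C must follow the support down by 0.005 m: δ_0 − R_C·δ_{CC} = 0.005, so R_C = (0.26932 − 0.005)/0.016667 = 15.86 kN.

R_C = 15.86 kN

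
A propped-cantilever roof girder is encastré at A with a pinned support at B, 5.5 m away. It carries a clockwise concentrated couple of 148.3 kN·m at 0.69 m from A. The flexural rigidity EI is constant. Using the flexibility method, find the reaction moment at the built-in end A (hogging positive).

Release the roller at B. Primary structure: cantilever fixed at A.
Downward deflection at the released point B due to the loads:
  clockwise couple 148.3 at a = 0.69: M₀a(2L − a)/(2EI) = 527.5/EI
Tip deflection under a unit load at B: L³/(3EI) = 55.46/EI.
The prop prevents deflection at B: R_B = δ_0/δ_{BB} = 527.5/55.46 = 9.512 kN.
Moment equilibrium about A: M_A = Σ(load moments about A) − R_B·L = 148.3 − 9.512×5.5 = 95.99 kN·m.

M_A = 95.99 kN·m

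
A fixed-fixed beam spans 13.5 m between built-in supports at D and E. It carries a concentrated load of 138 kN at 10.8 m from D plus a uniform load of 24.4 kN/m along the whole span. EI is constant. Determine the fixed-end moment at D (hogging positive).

Take the two fixed-end moments M_D, M_E as redundants; the released structure is the simple span DE.
On the primary (simply-supported) span, the end slopes from the loading are:
  at D: point load 138 at a = 10.8: Pab(L + b)/(6LEI) = 804.8/EI
  at E: point load 138 at a = 10.8: Pab(L + a)/(6LEI) = 1207/EI
  at D: UDL 24.4: wL³/(24EI) = 2501/EI
  at E: UDL 24.4: wL³/(24EI) = 2501/EI
  θ_D0 = 3306/EI,  θ_E0 = 3709/EI
Flexibility coefficients: a unit moment at one end gives L/(3EI) there and L/(6EI) at the far end, so f₁₁ = f₂₂ = 4.5/EI and f₁₂ = f₂₁ = 2.25/EI.
Compatibility — zero rotation at each built-in end:
  4.5 M_D + 2.25 M_E = 3306
  2.25 M_D + 4.5 M_E = 3709
Solving the pair gives M_D = 430.2 kN·m and M_E = 609 kN·m (hogging).

M_D = 430.2 kN·m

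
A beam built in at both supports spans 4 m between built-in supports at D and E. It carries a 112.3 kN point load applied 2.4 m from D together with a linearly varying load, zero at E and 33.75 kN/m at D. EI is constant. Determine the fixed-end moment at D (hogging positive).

M_D = 70.12 kN·m

Take the two fixed-end moments M_D, M_E as redundants; the released structure is the simple span DE.
Simple-span end rotations at D and E under the given loads:
  at D: point load 112.3 at a = 2.4: Pab(L + b)/(6LEI) = 100.6/EI
  at E: point load 112.3 at a = 2.4: Pab(L + a)/(6LEI) = 115/EI
  at D: triangular load, peak 33.75: w₀L³/(45EI) = 48/EI
  at E: triangular load, peak 33.75: 7w₀L³/(360EI) = 42/EI
  θ_D0 = 148.6/EI,  θ_E0 = 157/EI
Flexibility coefficients: a unit moment at one end gives L/(3EI) there and L/(6EI) at the far end, so f₁₁ = f₂₂ = 1.333/EI and f₁₂ = f₂₁ = 0.6667/EI.
Compatibility — zero rotation at each built-in end:
  1.333 M_D + 0.6667 M_E = 148.6
  0.6667 M_D + 1.333 M_E = 157
Solving the pair gives M_D = 70.12 kN·m and M_E = 82.68 kN·m (hogging).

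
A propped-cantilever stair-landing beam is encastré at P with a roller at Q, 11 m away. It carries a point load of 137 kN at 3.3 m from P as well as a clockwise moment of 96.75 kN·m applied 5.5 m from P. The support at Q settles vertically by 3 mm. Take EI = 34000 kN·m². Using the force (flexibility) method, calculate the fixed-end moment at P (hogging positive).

M_P = 259.4 kN·m

Choose R_Q as the redundant. The primary structure is the cantilever fixed at P.
Primary-structure tip deflection at Q by superposition:
  point load 137 at a = 3.3: Pa²(3L − a)/(6EI) = 7385/EI
  clockwise couple 96.75 at a = 5.5: M₀a(2L − a)/(2EI) = 4390/EI
  δ_0 = 11775/EI
Tip deflection under a unit load at Q: L³/(3EI) = 443.7/EI.
With EI = 34000 kN·m²: δ_0 = 0.34633 m and δ_{QQ} = 0.013049 m/kN.
Compatibility — the beam at Q must follow the support down by 0.003 m: δ_0 − R_Q·δ_{QQ} = 0.003, so R_Q = (0.34633 − 0.003)/0.013049 = 26.31 kN.
Moment equilibrium about P: M_P = Σ(load moments about P) − R_Q·L = 548.9 − 26.31×11 = 259.4 kN·m.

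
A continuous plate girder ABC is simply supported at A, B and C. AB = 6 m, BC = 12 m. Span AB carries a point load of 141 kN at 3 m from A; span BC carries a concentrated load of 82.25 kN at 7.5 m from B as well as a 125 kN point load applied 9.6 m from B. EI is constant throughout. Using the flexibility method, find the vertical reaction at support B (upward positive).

R_B = 190.1 kN

Insert a hinge at B; M_B is the redundant, and each span becomes simply supported.
Rotations at B on the released spans (each span's end-slope, ×1/EI):
  span AB: point load 141 at a = 3: Pab(L + a)/(6LEI) = 317.2/EI
  span BC: point load 82.25 at a = 7.5: Pab(L + b)/(6LEI) = 636.2/EI
  span BC: point load 125 at a = 9.6: Pab(L + b)/(6LEI) = 576/EI
  relative rotation θ_0 = (317.2 + 1212)/EI = 1529/EI
A unit hogging moment at B produces rotation L₁/(3EI) + L₂/(3EI) = 6/EI.
Slope continuity at B: θ_0 = M_B·6/EI, so M_B = 1529/6 = 254.9 kN·m (hogging).
Span AB, ΣM about A with M_B applied at B: R_B^{AB}·6 = 423 + 254.9, so R_B^{AB} = 113 kN and R_A = 141 − 113 = 28.02 kN.
Span BC, ΣM about C: R_B^{BC}·12 = 670.1 + 254.9, so R_B^{BC} = 77.09 kN and R_C = 207.2 − 77.09 = 130.2 kN.
R_B = 113 + 77.09 = 190.1 kN.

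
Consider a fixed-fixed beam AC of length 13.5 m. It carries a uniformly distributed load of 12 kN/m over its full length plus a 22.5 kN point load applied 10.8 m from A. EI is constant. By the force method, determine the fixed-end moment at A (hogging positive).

Take the two fixed-end moments M_A, M_C as redundants; the released structure is the simple span AC.
Simple-span end rotations at A and C under the given loads:
  at A: UDL 12: wL³/(24EI) = 1230/EI
  at C: UDL 12: wL³/(24EI) = 1230/EI
  at A: point load 22.5 at a = 10.8: Pab(L + b)/(6LEI) = 131.2/EI
  at C: point load 22.5 at a = 10.8: Pab(L + a)/(6LEI) = 196.8/EI
  θ_A0 = 1361/EI,  θ_C0 = 1427/EI
Flexibility coefficients: a unit moment at one end gives L/(3EI) there and L/(6EI) at the far end, so f₁₁ = f₂₂ = 4.5/EI and f₁₂ = f₂₁ = 2.25/EI.
Compatibility — zero rotation at each built-in end:
  4.5 M_A + 2.25 M_C = 1361
  2.25 M_A + 4.5 M_C = 1427
Solving the pair gives M_A = 192 kN·m and M_C = 221.1 kN·m (hogging).

M_A = 192 kN·m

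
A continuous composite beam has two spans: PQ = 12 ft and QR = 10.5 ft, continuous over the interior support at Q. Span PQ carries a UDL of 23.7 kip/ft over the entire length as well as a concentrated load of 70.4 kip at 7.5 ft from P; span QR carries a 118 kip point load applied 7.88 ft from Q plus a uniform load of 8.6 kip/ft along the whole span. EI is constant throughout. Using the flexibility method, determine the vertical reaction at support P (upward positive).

R_P = 132.2 kip

Release continuity at Q by inserting a hinge; the redundant is the internal moment M_Q. The primary structure is two simply-supported spans PQ and QR.
Rotations at Q on the released spans (each span's end-slope, ×1/EI):
  span PQ: UDL 23.7: wL³/(24EI) = 1706/EI
  span PQ: point load 70.4 at a = 7.5: Pab(L + a)/(6LEI) = 643.5/EI
  span QR: point load 118 at a = 7.88: Pab(L + b)/(6LEI) = 507.3/EI
  span QR: UDL 8.6: wL³/(24EI) = 414.8/EI
  relative rotation θ_0 = (2350 + 922.2)/EI = 3272/EI
A unit hogging moment at Q produces rotation L₁/(3EI) + L₂/(3EI) = 7.5/EI.
Compatibility: M_Q·(L₁+L₂)/(3EI) = θ_0, giving M_Q = 436.3 kip·ft (hogging).
Span PQ, ΣM about P with M_Q applied at Q: R_Q^{PQ}·12 = 2234 + 436.3, so R_Q^{PQ} = 222.6 kip and R_P = 354.8 − 222.6 = 132.2 kip.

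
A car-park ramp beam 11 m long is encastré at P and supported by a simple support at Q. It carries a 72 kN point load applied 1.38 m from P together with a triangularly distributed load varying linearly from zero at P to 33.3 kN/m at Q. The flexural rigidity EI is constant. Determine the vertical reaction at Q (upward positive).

Take the reaction at Q as the redundant and release it; the primary structure is a cantilever fixed at P.
Free-end deflection of the primary structure under the applied loading (downward +):
  point load 72 at a = 1.38: Pa²(3L − a)/(6EI) = 722.6/EI
  triangular load, peak 33.3 at the free end: 11w₀L⁴/(120EI) = 44692/EI
  δ_0 = 45414/EI
Flexibility coefficient — unit upward force at Q: δ_{QQ} = L³/(3EI) = 443.7/EI.
The prop prevents deflection at Q: R_Q = δ_0/δ_{QQ} = 45414/443.7 = 102.4 kN.

R_Q = 102.4 kN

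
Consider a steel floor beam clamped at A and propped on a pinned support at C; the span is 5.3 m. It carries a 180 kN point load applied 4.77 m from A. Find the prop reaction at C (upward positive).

Release the roller at C. Primary structure: cantilever fixed at A.
Primary-structure tip deflection at C by superposition:
  point load 180 at a = 4.77: Pa²(3L − a)/(6EI) = 7597/EI
Tip deflection under a unit load at C: L³/(3EI) = 49.63/EI.
Compatibility at C: δ_0 − R_C·δ_{CC} = 0, so R_C = 7597/49.63 = 153.1 kN.

R_C = 153.1 kN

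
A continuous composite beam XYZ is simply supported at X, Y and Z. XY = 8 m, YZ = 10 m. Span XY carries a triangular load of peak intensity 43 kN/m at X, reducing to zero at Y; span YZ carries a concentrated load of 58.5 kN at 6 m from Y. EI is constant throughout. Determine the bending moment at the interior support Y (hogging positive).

M_Y = 125.9 kN·m

Insert a hinge at Y; M_Y is the redundant, and each span becomes simply supported.
Discontinuity in slope at Y on the released structure — sum the simple-span end rotations:
  span XY: triangular load, peak 43: 7w₀L³/(360EI) = 428.1/EI
  span YZ: point load 58.5 at a = 6: Pab(L + b)/(6LEI) = 327.6/EI
  relative rotation θ_0 = (428.1 + 327.6)/EI = 755.7/EI
A unit hogging moment at Y produces rotation L₁/(3EI) + L₂/(3EI) = 6/EI.
Slope continuity at Y: θ_0 = M_Y·6/EI, so M_Y = 755.7/6 = 125.9 kN·m (hogging).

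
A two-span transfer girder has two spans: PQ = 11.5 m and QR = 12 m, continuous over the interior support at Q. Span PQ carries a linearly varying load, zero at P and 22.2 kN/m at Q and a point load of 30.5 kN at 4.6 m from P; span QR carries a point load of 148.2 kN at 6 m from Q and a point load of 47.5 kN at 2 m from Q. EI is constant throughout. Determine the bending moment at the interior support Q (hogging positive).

Release continuity at Q by inserting a hinge; the redundant is the internal moment M_Q. The primary structure is two simply-supported spans PQ and QR.
Rotations at Q on the released spans (each span's end-slope, ×1/EI):
  span PQ: triangular load, peak 22.2: w₀L³/(45EI) = 750.3/EI
  span PQ: point load 30.5 at a = 4.6: Pab(L + a)/(6LEI) = 225.9/EI
  span QR: point load 148.2 at a = 6: Pab(L + b)/(6LEI) = 1334/EI
  span QR: point load 47.5 at a = 2: Pab(L + b)/(6LEI) = 290.3/EI
  relative rotation θ_0 = (976.2 + 1624)/EI = 2600/EI
A unit hogging moment at Q produces rotation L₁/(3EI) + L₂/(3EI) = 7.833/EI.
Slope continuity at Q: θ_0 = M_Q·7.833/EI, so M_Q = 2600/7.833 = 331.9 kN·m (hogging).

M_Q = 331.9 kN·m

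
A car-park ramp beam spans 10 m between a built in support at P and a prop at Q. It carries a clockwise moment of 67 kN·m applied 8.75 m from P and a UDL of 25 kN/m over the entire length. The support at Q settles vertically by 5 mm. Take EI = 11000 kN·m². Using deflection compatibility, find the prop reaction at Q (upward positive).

R_Q = 103.5 kN

Release the roller at Q. Primary structure: cantilever fixed at P.
Free-end deflection of the primary structure under the applied loading (downward +):
  clockwise couple 67 at a = 8.75: M₀a(2L − a)/(2EI) = 3298/EI
  UDL 25: wL⁴/(8EI) = 31250/EI
  δ_0 = 34548/EI
Tip deflection under a unit load at Q: L³/(3EI) = 333.3/EI.
With EI = 11000 kN·m²: δ_0 = 3.1407 m and δ_{QQ} = 0.030303 m/kN.
Compatibility — the beam at Q must follow the support down by 0.005 m: δ_0 − R_Q·δ_{QQ} = 0.005, so R_Q = (3.1407 − 0.005)/0.030303 = 103.5 kN.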